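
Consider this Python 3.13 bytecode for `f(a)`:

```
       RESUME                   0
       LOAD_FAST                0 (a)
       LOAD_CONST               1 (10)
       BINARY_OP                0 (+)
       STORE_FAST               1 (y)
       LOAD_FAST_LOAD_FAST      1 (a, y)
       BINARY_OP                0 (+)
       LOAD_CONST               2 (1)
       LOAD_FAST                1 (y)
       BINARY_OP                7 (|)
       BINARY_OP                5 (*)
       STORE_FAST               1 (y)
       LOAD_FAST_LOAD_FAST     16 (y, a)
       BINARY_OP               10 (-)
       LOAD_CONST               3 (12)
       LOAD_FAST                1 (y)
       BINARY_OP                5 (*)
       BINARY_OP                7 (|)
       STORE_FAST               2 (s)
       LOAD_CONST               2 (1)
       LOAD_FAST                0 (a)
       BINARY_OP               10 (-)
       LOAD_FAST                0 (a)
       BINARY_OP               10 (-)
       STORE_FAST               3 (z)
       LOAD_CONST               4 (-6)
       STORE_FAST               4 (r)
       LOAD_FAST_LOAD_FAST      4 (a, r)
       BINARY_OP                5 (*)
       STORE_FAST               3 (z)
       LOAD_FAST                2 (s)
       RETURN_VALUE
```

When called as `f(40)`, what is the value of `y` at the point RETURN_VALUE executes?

LOAD_FAST a → push 40. Stack: [40]
LOAD_CONST → push 10. Stack: [40, 10]
BINARY_OP + → 40 + 10 = 50. Stack: [50]
STORE_FAST y → y=50. Stack: []
LOAD_FAST_LOAD_FAST a,y → push 40,50. Stack: [40, 50]
BINARY_OP + → 40 + 50 = 90. Stack: [90]
LOAD_CONST → push 1. Stack: [90, 1]
LOAD_FAST y → push 50. Stack: [90, 1, 50]
BINARY_OP | → 1 | 50 = 51. Stack: [90, 51]
BINARY_OP * → 90 * 51 = 4590. Stack: [4590]
STORE_FAST y → y=4590. Stack: []
LOAD_FAST_LOAD_FAST y,a → push 4590,40. Stack: [4590, 40]
BINARY_OP - → 4590 - 40 = 4550. Stack: [4550]
LOAD_CONST → push 12. Stack: [4550, 12]
LOAD_FAST y → push 4590. Stack: [4550, 12, 4590]
BINARY_OP * → 12 * 4590 = 55080. Stack: [4550, 55080]
BINARY_OP | → 4550 | 55080 = 55278. Stack: [55278]
STORE_FAST s → s=55278. Stack: []
LOAD_CONST → push 1. Stack: [1]
LOAD_FAST a → push 40. Stack: [1, 40]
BINARY_OP - → 1 - 40 = -39. Stack: [-39]
LOAD_FAST a → push 40. Stack: [-39, 40]
BINARY_OP - → -39 - 40 = -79. Stack: [-79]
STORE_FAST z → z=-79. Stack: []
LOAD_CONST → push -6. Stack: [-6]
STORE_FAST r → r=-6. Stack: []
LOAD_FAST_LOAD_FAST a,r → push 40,-6. Stack: [40, -6]
BINARY_OP * → 40 * -6 = -240. Stack: [-240]
STORE_FAST z → z=-240. Stack: []
LOAD_FAST s → push 55278. Stack: [55278]
RETURN_VALUE → return 55278.

4590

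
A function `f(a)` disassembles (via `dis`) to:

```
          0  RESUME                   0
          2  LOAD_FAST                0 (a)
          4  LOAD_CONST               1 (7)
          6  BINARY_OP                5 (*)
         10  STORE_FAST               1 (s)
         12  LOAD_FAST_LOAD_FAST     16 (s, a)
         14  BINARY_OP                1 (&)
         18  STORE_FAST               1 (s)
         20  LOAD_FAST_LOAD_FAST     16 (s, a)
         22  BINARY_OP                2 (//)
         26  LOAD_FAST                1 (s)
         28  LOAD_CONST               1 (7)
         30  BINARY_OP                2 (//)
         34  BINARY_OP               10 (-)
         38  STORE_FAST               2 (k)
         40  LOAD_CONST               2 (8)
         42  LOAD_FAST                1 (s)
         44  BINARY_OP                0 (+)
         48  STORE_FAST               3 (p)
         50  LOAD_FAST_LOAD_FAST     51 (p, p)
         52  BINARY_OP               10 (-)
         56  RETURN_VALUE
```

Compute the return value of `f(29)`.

LOAD_FAST a → push 29. Stack: [29]
LOAD_CONST → push 7. Stack: [29, 7]
BINARY_OP * → 29 * 7 = 203. Stack: [203]
STORE_FAST s → s=203. Stack: []
LOAD_FAST_LOAD_FAST s,a → push 203,29. Stack: [203, 29]
BINARY_OP & → 203 & 29 = 9. Stack: [9]
STORE_FAST s → s=9. Stack: []
LOAD_FAST_LOAD_FAST s,a → push 9,29. Stack: [9, 29]
BINARY_OP // → 9 // 29 = 0. Stack: [0]
LOAD_FAST s → push 9. Stack: [0, 9]
LOAD_CONST → push 7. Stack: [0, 9, 7]
BINARY_OP // → 9 // 7 = 1. Stack: [0, 1]
BINARY_OP - → 0 - 1 = -1. Stack: [-1]
STORE_FAST k → k=-1. Stack: []
LOAD_CONST → push 8. Stack: [8]
LOAD_FAST s → push 9. Stack: [8, 9]
BINARY_OP + → 8 + 9 = 17. Stack: [17]
STORE_FAST p → p=17. Stack: []
LOAD_FAST_LOAD_FAST p,p → push 17,17. Stack: [17, 17]
BINARY_OP - → 17 - 17 = 0. Stack: [0]
RETURN_VALUE → return 0.

0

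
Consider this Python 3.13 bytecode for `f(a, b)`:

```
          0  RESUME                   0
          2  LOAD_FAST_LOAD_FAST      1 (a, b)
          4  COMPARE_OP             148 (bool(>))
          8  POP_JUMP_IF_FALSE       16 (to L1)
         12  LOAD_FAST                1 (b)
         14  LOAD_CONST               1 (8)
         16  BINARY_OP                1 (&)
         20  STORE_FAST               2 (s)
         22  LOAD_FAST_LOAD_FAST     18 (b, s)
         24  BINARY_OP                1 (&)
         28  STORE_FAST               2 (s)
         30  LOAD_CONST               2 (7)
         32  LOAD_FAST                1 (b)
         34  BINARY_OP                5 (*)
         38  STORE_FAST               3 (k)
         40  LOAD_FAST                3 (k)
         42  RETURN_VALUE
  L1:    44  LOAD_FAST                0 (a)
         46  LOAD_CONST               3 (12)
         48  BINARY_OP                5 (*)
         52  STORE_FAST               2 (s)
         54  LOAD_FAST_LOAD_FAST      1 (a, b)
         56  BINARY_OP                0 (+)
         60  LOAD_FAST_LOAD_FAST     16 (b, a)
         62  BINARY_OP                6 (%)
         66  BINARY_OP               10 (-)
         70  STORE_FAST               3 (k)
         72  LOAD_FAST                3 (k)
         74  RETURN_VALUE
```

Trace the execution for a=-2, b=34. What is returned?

32

LOAD_FAST_LOAD_FAST a,b → push -2,34. Stack: [-2, 34]
COMPARE_OP bool(>) → -2 vs 34 = False. Stack: [False]
POP_JUMP_IF_FALSE → pop False; jump. Stack: []
LOAD_FAST a → push -2. Stack: [-2]
LOAD_CONST → push 12. Stack: [-2, 12]
BINARY_OP * → -2 * 12 = -24. Stack: [-24]
STORE_FAST s → s=-24. Stack: []
LOAD_FAST_LOAD_FAST a,b → push -2,34. Stack: [-2, 34]
BINARY_OP + → -2 + 34 = 32. Stack: [32]
LOAD_FAST_LOAD_FAST b,a → push 34,-2. Stack: [32, 34, -2]
BINARY_OP % → 34 % -2 = 0. Stack: [32, 0]
BINARY_OP - → 32 - 0 = 32. Stack: [32]
STORE_FAST k → k=32. Stack: []
LOAD_FAST k → push 32. Stack: [32]
RETURN_VALUE → return 32.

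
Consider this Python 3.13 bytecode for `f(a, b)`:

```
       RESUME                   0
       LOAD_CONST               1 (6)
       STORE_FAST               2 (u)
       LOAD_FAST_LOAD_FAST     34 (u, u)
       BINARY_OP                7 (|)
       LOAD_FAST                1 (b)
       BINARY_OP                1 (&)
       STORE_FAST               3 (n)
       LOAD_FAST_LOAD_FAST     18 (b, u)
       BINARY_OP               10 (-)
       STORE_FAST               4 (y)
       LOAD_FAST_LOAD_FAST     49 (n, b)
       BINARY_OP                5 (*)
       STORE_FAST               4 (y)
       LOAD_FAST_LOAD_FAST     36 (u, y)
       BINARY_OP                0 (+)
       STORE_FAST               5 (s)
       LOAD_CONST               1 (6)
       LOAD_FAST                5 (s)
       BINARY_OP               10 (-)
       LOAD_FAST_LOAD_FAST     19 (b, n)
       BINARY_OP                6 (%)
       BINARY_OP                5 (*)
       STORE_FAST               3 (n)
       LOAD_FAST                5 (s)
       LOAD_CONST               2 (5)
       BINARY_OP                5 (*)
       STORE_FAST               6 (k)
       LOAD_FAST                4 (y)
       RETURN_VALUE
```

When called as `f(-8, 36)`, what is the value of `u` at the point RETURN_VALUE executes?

6

LOAD_CONST → push 6. Stack: [6]
STORE_FAST u → u=6. Stack: []
LOAD_FAST_LOAD_FAST u,u → push 6,6. Stack: [6, 6]
BINARY_OP | → 6 | 6 = 6. Stack: [6]
LOAD_FAST b → push 36. Stack: [6, 36]
BINARY_OP & → 6 & 36 = 4. Stack: [4]
STORE_FAST n → n=4. Stack: []
LOAD_FAST_LOAD_FAST b,u → push 36,6. Stack: [36, 6]
BINARY_OP - → 36 - 6 = 30. Stack: [30]
STORE_FAST y → y=30. Stack: []
LOAD_FAST_LOAD_FAST n,b → push 4,36. Stack: [4, 36]
BINARY_OP * → 4 * 36 = 144. Stack: [144]
STORE_FAST y → y=144. Stack: []
LOAD_FAST_LOAD_FAST u,y → push 6,144. Stack: [6, 144]
BINARY_OP + → 6 + 144 = 150. Stack: [150]
STORE_FAST s → s=150. Stack: []
LOAD_CONST → push 6. Stack: [6]
LOAD_FAST s → push 150. Stack: [6, 150]
BINARY_OP - → 6 - 150 = -144. Stack: [-144]
LOAD_FAST_LOAD_FAST b,n → push 36,4. Stack: [-144, 36, 4]
BINARY_OP % → 36 % 4 = 0. Stack: [-144, 0]
BINARY_OP * → -144 * 0 = 0. Stack: [0]
STORE_FAST n → n=0. Stack: []
LOAD_FAST s → push 150. Stack: [150]
LOAD_CONST → push 5. Stack: [150, 5]
BINARY_OP * → 150 * 5 = 750. Stack: [750]
STORE_FAST k → k=750. Stack: []
LOAD_FAST y → push 144. Stack: [144]
RETURN_VALUE → return 144.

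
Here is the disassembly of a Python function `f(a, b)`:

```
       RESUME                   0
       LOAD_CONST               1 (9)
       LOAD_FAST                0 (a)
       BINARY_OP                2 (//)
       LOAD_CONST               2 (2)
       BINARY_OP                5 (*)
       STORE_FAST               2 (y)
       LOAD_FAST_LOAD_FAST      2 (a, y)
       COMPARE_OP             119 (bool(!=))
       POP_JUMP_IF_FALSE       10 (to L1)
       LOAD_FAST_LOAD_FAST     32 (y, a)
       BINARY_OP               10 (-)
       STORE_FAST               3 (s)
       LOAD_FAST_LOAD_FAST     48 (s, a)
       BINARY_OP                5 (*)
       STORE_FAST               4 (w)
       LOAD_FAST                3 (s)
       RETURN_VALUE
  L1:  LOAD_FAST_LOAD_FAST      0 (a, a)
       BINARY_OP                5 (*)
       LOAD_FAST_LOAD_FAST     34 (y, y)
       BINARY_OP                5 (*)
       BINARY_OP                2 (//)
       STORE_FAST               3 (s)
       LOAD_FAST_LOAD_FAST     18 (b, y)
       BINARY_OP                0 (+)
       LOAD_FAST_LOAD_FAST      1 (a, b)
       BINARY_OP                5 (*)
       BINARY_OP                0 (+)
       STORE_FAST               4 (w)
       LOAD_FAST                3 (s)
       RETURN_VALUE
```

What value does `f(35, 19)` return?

LOAD_CONST → push 9. Stack: [9]
LOAD_FAST a → push 35. Stack: [9, 35]
BINARY_OP // → 9 // 35 = 0. Stack: [0]
LOAD_CONST → push 2. Stack: [0, 2]
BINARY_OP * → 0 * 2 = 0. Stack: [0]
STORE_FAST y → y=0. Stack: []
LOAD_FAST_LOAD_FAST a,y → push 35,0. Stack: [35, 0]
COMPARE_OP bool(!=) → 35 vs 0 = True. Stack: [True]
POP_JUMP_IF_FALSE → pop True; no jump. Stack: []
LOAD_FAST_LOAD_FAST y,a → push 0,35. Stack: [0, 35]
BINARY_OP - → 0 - 35 = -35. Stack: [-35]
STORE_FAST s → s=-35. Stack: []
LOAD_FAST_LOAD_FAST s,a → push -35,35. Stack: [-35, 35]
BINARY_OP * → -35 * 35 = -1225. Stack: [-1225]
STORE_FAST w → w=-1225. Stack: []
LOAD_FAST s → push -35. Stack: [-35]
RETURN_VALUE → return -35.

-35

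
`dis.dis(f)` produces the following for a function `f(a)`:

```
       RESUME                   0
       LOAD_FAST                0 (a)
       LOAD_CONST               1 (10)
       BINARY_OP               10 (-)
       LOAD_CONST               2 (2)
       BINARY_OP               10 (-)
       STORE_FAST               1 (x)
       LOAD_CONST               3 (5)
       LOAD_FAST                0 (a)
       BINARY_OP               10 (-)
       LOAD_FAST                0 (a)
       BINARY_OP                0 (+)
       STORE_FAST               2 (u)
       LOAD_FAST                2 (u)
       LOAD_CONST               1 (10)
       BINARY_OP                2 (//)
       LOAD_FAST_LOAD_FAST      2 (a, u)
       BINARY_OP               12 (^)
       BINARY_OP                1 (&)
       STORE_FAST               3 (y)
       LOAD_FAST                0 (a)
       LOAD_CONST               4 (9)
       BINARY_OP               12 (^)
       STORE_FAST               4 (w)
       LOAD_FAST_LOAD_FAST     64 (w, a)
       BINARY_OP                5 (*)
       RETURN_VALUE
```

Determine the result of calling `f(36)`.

LOAD_FAST a → push 36. Stack: [36]
LOAD_CONST → push 10. Stack: [36, 10]
BINARY_OP - → 36 - 10 = 26. Stack: [26]
LOAD_CONST → push 2. Stack: [26, 2]
BINARY_OP - → 26 - 2 = 24. Stack: [24]
STORE_FAST x → x=24. Stack: []
LOAD_CONST → push 5. Stack: [5]
LOAD_FAST a → push 36. Stack: [5, 36]
BINARY_OP - → 5 - 36 = -31. Stack: [-31]
LOAD_FAST a → push 36. Stack: [-31, 36]
BINARY_OP + → -31 + 36 = 5. Stack: [5]
STORE_FAST u → u=5. Stack: []
LOAD_FAST u → push 5. Stack: [5]
LOAD_CONST → push 10. Stack: [5, 10]
BINARY_OP // → 5 // 10 = 0. Stack: [0]
LOAD_FAST_LOAD_FAST a,u → push 36,5. Stack: [0, 36, 5]
BINARY_OP ^ → 36 ^ 5 = 33. Stack: [0, 33]
BINARY_OP & → 0 & 33 = 0. Stack: [0]
STORE_FAST y → y=0. Stack: []
LOAD_FAST a → push 36. Stack: [36]
LOAD_CONST → push 9. Stack: [36, 9]
BINARY_OP ^ → 36 ^ 9 = 45. Stack: [45]
STORE_FAST w → w=45. Stack: []
LOAD_FAST_LOAD_FAST w,a → push 45,36. Stack: [45, 36]
BINARY_OP * → 45 * 36 = 1620. Stack: [1620]
RETURN_VALUE → return 1620.

1620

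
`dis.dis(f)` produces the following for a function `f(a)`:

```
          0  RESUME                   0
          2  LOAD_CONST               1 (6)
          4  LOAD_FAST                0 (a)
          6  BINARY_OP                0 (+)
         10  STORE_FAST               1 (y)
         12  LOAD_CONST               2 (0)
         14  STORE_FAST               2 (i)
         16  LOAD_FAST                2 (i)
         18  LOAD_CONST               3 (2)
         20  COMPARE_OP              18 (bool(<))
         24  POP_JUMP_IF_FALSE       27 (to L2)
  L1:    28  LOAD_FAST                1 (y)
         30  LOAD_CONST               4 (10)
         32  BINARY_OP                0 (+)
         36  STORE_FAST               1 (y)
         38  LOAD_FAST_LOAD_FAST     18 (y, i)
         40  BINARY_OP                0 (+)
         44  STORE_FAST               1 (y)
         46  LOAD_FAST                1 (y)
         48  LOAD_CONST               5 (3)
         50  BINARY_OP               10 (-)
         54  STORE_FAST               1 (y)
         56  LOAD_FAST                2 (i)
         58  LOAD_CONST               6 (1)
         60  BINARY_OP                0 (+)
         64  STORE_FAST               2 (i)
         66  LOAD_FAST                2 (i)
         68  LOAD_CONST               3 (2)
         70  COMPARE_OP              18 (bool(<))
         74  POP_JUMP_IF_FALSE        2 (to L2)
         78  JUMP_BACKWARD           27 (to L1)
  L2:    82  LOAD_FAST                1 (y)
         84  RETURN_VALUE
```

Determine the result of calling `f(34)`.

LOAD_CONST → push 6. Stack: [6]
LOAD_FAST a → push 34. Stack: [6, 34]
BINARY_OP + → 6 + 34 = 40. Stack: [40]
STORE_FAST y → y=40. Stack: []
LOAD_CONST → push 0. Stack: [0]
STORE_FAST i → i=0. Stack: []
LOAD_FAST i → push 0. Stack: [0]
LOAD_CONST → push 2. Stack: [0, 2]
COMPARE_OP bool(<) → 0 vs 2 = True. Stack: [True]
POP_JUMP_IF_FALSE → pop True; no jump. Stack: []
LOAD_FAST y → push 40. Stack: [40]
LOAD_CONST → push 10. Stack: [40, 10]
BINARY_OP + → 40 + 10 = 50. Stack: [50]
STORE_FAST y → y=50. Stack: []
LOAD_FAST_LOAD_FAST y,i → push 50,0. Stack: [50, 0]
BINARY_OP + → 50 + 0 = 50. Stack: [50]
STORE_FAST y → y=50. Stack: []
LOAD_FAST y → push 50. Stack: [50]
LOAD_CONST → push 3. Stack: [50, 3]
BINARY_OP - → 50 - 3 = 47. Stack: [47]
STORE_FAST y → y=47. Stack: []
LOAD_FAST i → push 0. Stack: [0]
LOAD_CONST → push 1. Stack: [0, 1]
BINARY_OP + → 0 + 1 = 1. Stack: [1]
STORE_FAST i → i=1. Stack: []
LOAD_FAST i → push 1. Stack: [1]
LOAD_CONST → push 2. Stack: [1, 2]
COMPARE_OP bool(<) → 1 vs 2 = True. Stack: [True]
POP_JUMP_IF_FALSE → pop True; no jump. Stack: []
LOAD_FAST y → push 47. Stack: [47]
LOAD_CONST → push 10. Stack: [47, 10]
BINARY_OP + → 47 + 10 = 57. Stack: [57]
STORE_FAST y → y=57. Stack: []
LOAD_FAST_LOAD_FAST y,i → push 57,1. Stack: [57, 1]
BINARY_OP + → 57 + 1 = 58. Stack: [58]
STORE_FAST y → y=58. Stack: []
LOAD_FAST y → push 58. Stack: [58]
LOAD_CONST → push 3. Stack: [58, 3]
BINARY_OP - → 58 - 3 = 55. Stack: [55]
STORE_FAST y → y=55. Stack: []
LOAD_FAST i → push 1. Stack: [1]
LOAD_CONST → push 1. Stack: [1, 1]
BINARY_OP + → 1 + 1 = 2. Stack: [2]
STORE_FAST i → i=2. Stack: []
LOAD_FAST i → push 2. Stack: [2]
LOAD_CONST → push 2. Stack: [2, 2]
COMPARE_OP bool(<) → 2 vs 2 = False. Stack: [False]
POP_JUMP_IF_FALSE → pop False; jump. Stack: []
LOAD_FAST y → push 55. Stack: [55]
RETURN_VALUE → return 55.

55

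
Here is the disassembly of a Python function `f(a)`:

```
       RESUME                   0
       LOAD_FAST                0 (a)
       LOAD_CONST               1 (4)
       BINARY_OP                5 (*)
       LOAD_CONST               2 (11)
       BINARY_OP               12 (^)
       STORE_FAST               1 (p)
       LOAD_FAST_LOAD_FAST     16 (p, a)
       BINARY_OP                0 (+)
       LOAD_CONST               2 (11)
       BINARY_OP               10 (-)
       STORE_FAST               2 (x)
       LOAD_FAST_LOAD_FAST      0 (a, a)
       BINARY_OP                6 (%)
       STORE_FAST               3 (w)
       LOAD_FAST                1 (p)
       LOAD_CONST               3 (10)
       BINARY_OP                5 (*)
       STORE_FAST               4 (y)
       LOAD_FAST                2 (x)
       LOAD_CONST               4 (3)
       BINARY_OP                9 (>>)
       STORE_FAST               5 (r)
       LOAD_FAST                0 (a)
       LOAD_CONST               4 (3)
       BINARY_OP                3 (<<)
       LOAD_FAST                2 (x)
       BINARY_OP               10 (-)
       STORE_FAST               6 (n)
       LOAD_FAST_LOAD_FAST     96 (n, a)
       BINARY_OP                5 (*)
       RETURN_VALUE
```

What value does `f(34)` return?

LOAD_FAST a → push 34. Stack: [34]
LOAD_CONST → push 4. Stack: [34, 4]
BINARY_OP * → 34 * 4 = 136. Stack: [136]
LOAD_CONST → push 11. Stack: [136, 11]
BINARY_OP ^ → 136 ^ 11 = 131. Stack: [131]
STORE_FAST p → p=131. Stack: []
LOAD_FAST_LOAD_FAST p,a → push 131,34. Stack: [131, 34]
BINARY_OP + → 131 + 34 = 165. Stack: [165]
LOAD_CONST → push 11. Stack: [165, 11]
BINARY_OP - → 165 - 11 = 154. Stack: [154]
STORE_FAST x → x=154. Stack: []
LOAD_FAST_LOAD_FAST a,a → push 34,34. Stack: [34, 34]
BINARY_OP % → 34 % 34 = 0. Stack: [0]
STORE_FAST w → w=0. Stack: []
LOAD_FAST p → push 131. Stack: [131]
LOAD_CONST → push 10. Stack: [131, 10]
BINARY_OP * → 131 * 10 = 1310. Stack: [1310]
STORE_FAST y → y=1310. Stack: []
LOAD_FAST x → push 154. Stack: [154]
LOAD_CONST → push 3. Stack: [154, 3]
BINARY_OP >> → 154 >> 3 = 19. Stack: [19]
STORE_FAST r → r=19. Stack: []
LOAD_FAST a → push 34. Stack: [34]
LOAD_CONST → push 3. Stack: [34, 3]
BINARY_OP << → 34 << 3 = 272. Stack: [272]
LOAD_FAST x → push 154. Stack: [272, 154]
BINARY_OP - → 272 - 154 = 118. Stack: [118]
STORE_FAST n → n=118. Stack: []
LOAD_FAST_LOAD_FAST n,a → push 118,34. Stack: [118, 34]
BINARY_OP * → 118 * 34 = 4012. Stack: [4012]
RETURN_VALUE → return 4012.

4012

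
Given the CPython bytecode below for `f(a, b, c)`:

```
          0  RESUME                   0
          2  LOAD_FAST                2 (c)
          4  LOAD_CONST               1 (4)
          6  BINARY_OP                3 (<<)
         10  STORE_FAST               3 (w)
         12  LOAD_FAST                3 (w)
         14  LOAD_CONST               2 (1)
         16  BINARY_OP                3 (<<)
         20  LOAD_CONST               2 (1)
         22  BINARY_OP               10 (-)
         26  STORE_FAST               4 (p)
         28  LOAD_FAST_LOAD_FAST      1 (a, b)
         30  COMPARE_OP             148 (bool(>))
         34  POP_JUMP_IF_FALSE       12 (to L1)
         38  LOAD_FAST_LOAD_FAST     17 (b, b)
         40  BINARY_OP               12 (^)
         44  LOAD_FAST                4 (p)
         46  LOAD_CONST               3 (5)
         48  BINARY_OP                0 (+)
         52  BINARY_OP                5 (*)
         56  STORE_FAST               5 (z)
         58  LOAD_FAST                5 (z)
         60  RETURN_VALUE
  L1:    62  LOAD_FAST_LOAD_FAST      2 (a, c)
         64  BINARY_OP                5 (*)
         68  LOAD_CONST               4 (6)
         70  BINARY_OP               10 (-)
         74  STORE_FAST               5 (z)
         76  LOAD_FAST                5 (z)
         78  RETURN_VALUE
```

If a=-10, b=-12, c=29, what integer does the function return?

LOAD_FAST c → push 29. Stack: [29]
LOAD_CONST → push 4. Stack: [29, 4]
BINARY_OP << → 29 << 4 = 464. Stack: [464]
STORE_FAST w → w=464. Stack: []
LOAD_FAST w → push 464. Stack: [464]
LOAD_CONST → push 1. Stack: [464, 1]
BINARY_OP << → 464 << 1 = 928. Stack: [928]
LOAD_CONST → push 1. Stack: [928, 1]
BINARY_OP - → 928 - 1 = 927. Stack: [927]
STORE_FAST p → p=927. Stack: []
LOAD_FAST_LOAD_FAST a,b → push -10,-12. Stack: [-10, -12]
COMPARE_OP bool(>) → -10 vs -12 = True. Stack: [True]
POP_JUMP_IF_FALSE → pop True; no jump. Stack: []
LOAD_FAST_LOAD_FAST b,b → push -12,-12. Stack: [-12, -12]
BINARY_OP ^ → -12 ^ -12 = 0. Stack: [0]
LOAD_FAST p → push 927. Stack: [0, 927]
LOAD_CONST → push 5. Stack: [0, 927, 5]
BINARY_OP + → 927 + 5 = 932. Stack: [0, 932]
BINARY_OP * → 0 * 932 = 0. Stack: [0]
STORE_FAST z → z=0. Stack: []
LOAD_FAST z → push 0. Stack: [0]
RETURN_VALUE → return 0.

0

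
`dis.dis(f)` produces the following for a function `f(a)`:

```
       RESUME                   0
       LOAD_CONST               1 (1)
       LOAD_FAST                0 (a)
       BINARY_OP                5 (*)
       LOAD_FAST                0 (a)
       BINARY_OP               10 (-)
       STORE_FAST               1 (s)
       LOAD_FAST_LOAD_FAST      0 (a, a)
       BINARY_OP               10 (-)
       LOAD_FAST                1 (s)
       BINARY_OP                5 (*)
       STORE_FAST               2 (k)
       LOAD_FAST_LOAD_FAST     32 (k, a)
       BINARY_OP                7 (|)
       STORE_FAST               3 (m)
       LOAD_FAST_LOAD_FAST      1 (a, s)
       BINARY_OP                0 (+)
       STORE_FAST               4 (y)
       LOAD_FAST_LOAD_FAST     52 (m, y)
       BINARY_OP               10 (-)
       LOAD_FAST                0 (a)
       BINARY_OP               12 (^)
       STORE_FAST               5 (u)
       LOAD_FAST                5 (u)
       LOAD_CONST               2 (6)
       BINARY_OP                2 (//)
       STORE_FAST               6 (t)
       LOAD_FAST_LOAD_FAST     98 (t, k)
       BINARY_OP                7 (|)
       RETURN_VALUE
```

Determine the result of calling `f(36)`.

6

LOAD_CONST → push 1. Stack: [1]
LOAD_FAST a → push 36. Stack: [1, 36]
BINARY_OP * → 1 * 36 = 36. Stack: [36]
LOAD_FAST a → push 36. Stack: [36, 36]
BINARY_OP - → 36 - 36 = 0. Stack: [0]
STORE_FAST s → s=0. Stack: []
LOAD_FAST_LOAD_FAST a,a → push 36,36. Stack: [36, 36]
BINARY_OP - → 36 - 36 = 0. Stack: [0]
LOAD_FAST s → push 0. Stack: [0, 0]
BINARY_OP * → 0 * 0 = 0. Stack: [0]
STORE_FAST k → k=0. Stack: []
LOAD_FAST_LOAD_FAST k,a → push 0,36. Stack: [0, 36]
BINARY_OP | → 0 | 36 = 36. Stack: [36]
STORE_FAST m → m=36. Stack: []
LOAD_FAST_LOAD_FAST a,s → push 36,0. Stack: [36, 0]
BINARY_OP + → 36 + 0 = 36. Stack: [36]
STORE_FAST y → y=36. Stack: []
LOAD_FAST_LOAD_FAST m,y → push 36,36. Stack: [36, 36]
BINARY_OP - → 36 - 36 = 0. Stack: [0]
LOAD_FAST a → push 36. Stack: [0, 36]
BINARY_OP ^ → 0 ^ 36 = 36. Stack: [36]
STORE_FAST u → u=36. Stack: []
LOAD_FAST u → push 36. Stack: [36]
LOAD_CONST → push 6. Stack: [36, 6]
BINARY_OP // → 36 // 6 = 6. Stack: [6]
STORE_FAST t → t=6. Stack: []
LOAD_FAST_LOAD_FAST t,k → push 6,0. Stack: [6, 0]
BINARY_OP | → 6 | 0 = 6. Stack: [6]
RETURN_VALUE → return 6.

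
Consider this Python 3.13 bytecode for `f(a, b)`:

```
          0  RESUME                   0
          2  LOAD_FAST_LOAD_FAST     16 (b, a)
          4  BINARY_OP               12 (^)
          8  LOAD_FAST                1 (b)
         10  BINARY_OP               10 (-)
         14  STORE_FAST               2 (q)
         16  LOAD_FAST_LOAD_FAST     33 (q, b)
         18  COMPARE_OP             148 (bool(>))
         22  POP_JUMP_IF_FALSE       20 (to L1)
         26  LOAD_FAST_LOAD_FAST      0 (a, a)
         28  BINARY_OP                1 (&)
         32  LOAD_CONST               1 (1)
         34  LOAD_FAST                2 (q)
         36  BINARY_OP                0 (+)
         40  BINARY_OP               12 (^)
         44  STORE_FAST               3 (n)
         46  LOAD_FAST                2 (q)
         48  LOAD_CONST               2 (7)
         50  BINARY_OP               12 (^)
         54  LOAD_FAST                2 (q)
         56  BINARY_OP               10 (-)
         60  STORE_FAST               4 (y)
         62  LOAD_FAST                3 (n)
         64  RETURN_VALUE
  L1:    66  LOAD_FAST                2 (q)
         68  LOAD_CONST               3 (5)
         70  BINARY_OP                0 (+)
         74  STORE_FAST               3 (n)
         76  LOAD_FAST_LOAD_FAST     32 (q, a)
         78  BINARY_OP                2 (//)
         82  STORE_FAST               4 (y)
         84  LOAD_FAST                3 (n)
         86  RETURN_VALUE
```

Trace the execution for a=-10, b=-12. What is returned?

LOAD_FAST_LOAD_FAST b,a → push -12,-10. Stack: [-12, -10]
BINARY_OP ^ → -12 ^ -10 = 2. Stack: [2]
LOAD_FAST b → push -12. Stack: [2, -12]
BINARY_OP - → 2 - -12 = 14. Stack: [14]
STORE_FAST q → q=14. Stack: []
LOAD_FAST_LOAD_FAST q,b → push 14,-12. Stack: [14, -12]
COMPARE_OP bool(>) → 14 vs -12 = True. Stack: [True]
POP_JUMP_IF_FALSE → pop True; no jump. Stack: []
LOAD_FAST_LOAD_FAST a,a → push -10,-10. Stack: [-10, -10]
BINARY_OP & → -10 & -10 = -10. Stack: [-10]
LOAD_CONST → push 1. Stack: [-10, 1]
LOAD_FAST q → push 14. Stack: [-10, 1, 14]
BINARY_OP + → 1 + 14 = 15. Stack: [-10, 15]
BINARY_OP ^ → -10 ^ 15 = -7. Stack: [-7]
STORE_FAST n → n=-7. Stack: []
LOAD_FAST q → push 14. Stack: [14]
LOAD_CONST → push 7. Stack: [14, 7]
BINARY_OP ^ → 14 ^ 7 = 9. Stack: [9]
LOAD_FAST q → push 14. Stack: [9, 14]
BINARY_OP - → 9 - 14 = -5. Stack: [-5]
STORE_FAST y → y=-5. Stack: []
LOAD_FAST n → push -7. Stack: [-7]
RETURN_VALUE → return -7.

-7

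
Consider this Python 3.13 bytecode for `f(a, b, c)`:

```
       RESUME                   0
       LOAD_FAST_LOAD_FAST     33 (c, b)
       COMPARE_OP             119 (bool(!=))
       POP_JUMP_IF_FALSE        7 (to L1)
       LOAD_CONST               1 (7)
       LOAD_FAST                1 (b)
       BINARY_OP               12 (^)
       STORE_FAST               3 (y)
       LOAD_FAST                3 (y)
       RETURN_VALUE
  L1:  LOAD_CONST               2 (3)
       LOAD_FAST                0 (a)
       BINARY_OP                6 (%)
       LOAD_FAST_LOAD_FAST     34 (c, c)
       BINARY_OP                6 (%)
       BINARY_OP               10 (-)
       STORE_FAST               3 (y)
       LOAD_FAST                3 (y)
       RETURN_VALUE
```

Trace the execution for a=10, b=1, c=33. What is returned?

LOAD_FAST_LOAD_FAST c,b → push 33,1. Stack: [33, 1]
COMPARE_OP bool(!=) → 33 vs 1 = True. Stack: [True]
POP_JUMP_IF_FALSE → pop True; no jump. Stack: []
LOAD_CONST → push 7. Stack: [7]
LOAD_FAST b → push 1. Stack: [7, 1]
BINARY_OP ^ → 7 ^ 1 = 6. Stack: [6]
STORE_FAST y → y=6. Stack: []
LOAD_FAST y → push 6. Stack: [6]
RETURN_VALUE → return 6.

6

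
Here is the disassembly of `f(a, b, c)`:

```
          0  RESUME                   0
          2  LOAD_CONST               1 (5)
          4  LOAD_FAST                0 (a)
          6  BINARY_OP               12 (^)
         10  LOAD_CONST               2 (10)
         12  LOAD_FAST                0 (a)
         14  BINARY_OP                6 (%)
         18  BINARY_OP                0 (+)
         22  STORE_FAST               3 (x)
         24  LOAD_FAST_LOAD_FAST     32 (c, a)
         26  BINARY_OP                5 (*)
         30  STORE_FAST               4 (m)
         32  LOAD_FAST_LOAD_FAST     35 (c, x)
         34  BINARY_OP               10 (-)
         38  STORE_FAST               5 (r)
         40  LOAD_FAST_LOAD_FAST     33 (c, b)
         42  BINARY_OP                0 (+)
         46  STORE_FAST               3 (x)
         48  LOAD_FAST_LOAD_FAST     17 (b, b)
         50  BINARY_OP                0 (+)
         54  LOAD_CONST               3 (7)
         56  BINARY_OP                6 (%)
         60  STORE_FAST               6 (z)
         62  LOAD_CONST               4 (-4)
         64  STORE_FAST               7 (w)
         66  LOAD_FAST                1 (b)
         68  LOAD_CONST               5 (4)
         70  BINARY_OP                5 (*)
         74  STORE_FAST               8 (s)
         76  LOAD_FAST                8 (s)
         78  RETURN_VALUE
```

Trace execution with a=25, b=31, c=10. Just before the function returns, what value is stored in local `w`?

LOAD_CONST → push 5. Stack: [5]
LOAD_FAST a → push 25. Stack: [5, 25]
BINARY_OP ^ → 5 ^ 25 = 28. Stack: [28]
LOAD_CONST → push 10. Stack: [28, 10]
LOAD_FAST a → push 25. Stack: [28, 10, 25]
BINARY_OP % → 10 % 25 = 10. Stack: [28, 10]
BINARY_OP + → 28 + 10 = 38. Stack: [38]
STORE_FAST x → x=38. Stack: []
LOAD_FAST_LOAD_FAST c,a → push 10,25. Stack: [10, 25]
BINARY_OP * → 10 * 25 = 250. Stack: [250]
STORE_FAST m → m=250. Stack: []
LOAD_FAST_LOAD_FAST c,x → push 10,38. Stack: [10, 38]
BINARY_OP - → 10 - 38 = -28. Stack: [-28]
STORE_FAST r → r=-28. Stack: []
LOAD_FAST_LOAD_FAST c,b → push 10,31. Stack: [10, 31]
BINARY_OP + → 10 + 31 = 41. Stack: [41]
STORE_FAST x → x=41. Stack: []
LOAD_FAST_LOAD_FAST b,b → push 31,31. Stack: [31, 31]
BINARY_OP + → 31 + 31 = 62. Stack: [62]
LOAD_CONST → push 7. Stack: [62, 7]
BINARY_OP % → 62 % 7 = 6. Stack: [6]
STORE_FAST z → z=6. Stack: []
LOAD_CONST → push -4. Stack: [-4]
STORE_FAST w → w=-4. Stack: []
LOAD_FAST b → push 31. Stack: [31]
LOAD_CONST → push 4. Stack: [31, 4]
BINARY_OP * → 31 * 4 = 124. Stack: [124]
STORE_FAST s → s=124. Stack: []
LOAD_FAST s → push 124. Stack: [124]
RETURN_VALUE → return 124.

-4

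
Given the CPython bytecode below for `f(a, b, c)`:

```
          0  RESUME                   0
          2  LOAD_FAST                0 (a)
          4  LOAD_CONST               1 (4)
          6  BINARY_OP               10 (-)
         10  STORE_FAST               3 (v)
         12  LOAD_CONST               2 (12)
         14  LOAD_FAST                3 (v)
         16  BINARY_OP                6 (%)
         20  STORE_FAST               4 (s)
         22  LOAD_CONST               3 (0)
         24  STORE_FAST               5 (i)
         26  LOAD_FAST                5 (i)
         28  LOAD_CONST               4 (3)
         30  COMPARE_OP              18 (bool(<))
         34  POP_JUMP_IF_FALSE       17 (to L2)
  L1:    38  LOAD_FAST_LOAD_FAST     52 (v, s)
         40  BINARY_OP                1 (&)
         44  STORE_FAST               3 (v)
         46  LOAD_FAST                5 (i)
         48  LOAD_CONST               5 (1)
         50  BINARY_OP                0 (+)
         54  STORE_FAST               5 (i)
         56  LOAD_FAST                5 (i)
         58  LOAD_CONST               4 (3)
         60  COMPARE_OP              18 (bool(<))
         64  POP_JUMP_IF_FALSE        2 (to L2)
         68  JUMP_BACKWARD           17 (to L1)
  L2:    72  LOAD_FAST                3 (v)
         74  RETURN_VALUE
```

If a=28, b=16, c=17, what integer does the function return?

8

LOAD_FAST a → push 28. Stack: [28]
LOAD_CONST → push 4. Stack: [28, 4]
BINARY_OP - → 28 - 4 = 24. Stack: [24]
STORE_FAST v → v=24. Stack: []
LOAD_CONST → push 12. Stack: [12]
LOAD_FAST v → push 24. Stack: [12, 24]
BINARY_OP % → 12 % 24 = 12. Stack: [12]
STORE_FAST s → s=12. Stack: []
LOAD_CONST → push 0. Stack: [0]
STORE_FAST i → i=0. Stack: []
LOAD_FAST i → push 0. Stack: [0]
LOAD_CONST → push 3. Stack: [0, 3]
COMPARE_OP bool(<) → 0 vs 3 = True. Stack: [True]
POP_JUMP_IF_FALSE → pop True; no jump. Stack: []
LOAD_FAST_LOAD_FAST v,s → push 24,12. Stack: [24, 12]
BINARY_OP & → 24 & 12 = 8. Stack: [8]
STORE_FAST v → v=8. Stack: []
LOAD_FAST i → push 0. Stack: [0]
LOAD_CONST → push 1. Stack: [0, 1]
BINARY_OP + → 0 + 1 = 1. Stack: [1]
STORE_FAST i → i=1. Stack: []
LOAD_FAST i → push 1. Stack: [1]
LOAD_CONST → push 3. Stack: [1, 3]
COMPARE_OP bool(<) → 1 vs 3 = True. Stack: [True]
POP_JUMP_IF_FALSE → pop True; no jump. Stack: []
LOAD_FAST_LOAD_FAST v,s → push 8,12. Stack: [8, 12]
BINARY_OP & → 8 & 12 = 8. Stack: [8]
STORE_FAST v → v=8. Stack: []
LOAD_FAST i → push 1. Stack: [1]
LOAD_CONST → push 1. Stack: [1, 1]
BINARY_OP + → 1 + 1 = 2. Stack: [2]
STORE_FAST i → i=2. Stack: []
LOAD_FAST i → push 2. Stack: [2]
LOAD_CONST → push 3. Stack: [2, 3]
COMPARE_OP bool(<) → 2 vs 3 = True. Stack: [True]
POP_JUMP_IF_FALSE → pop True; no jump. Stack: []
LOAD_FAST_LOAD_FAST v,s → push 8,12. Stack: [8, 12]
BINARY_OP & → 8 & 12 = 8. Stack: [8]
STORE_FAST v → v=8. Stack: []
LOAD_FAST i → push 2. Stack: [2]
LOAD_CONST → push 1. Stack: [2, 1]
BINARY_OP + → 2 + 1 = 3. Stack: [3]
STORE_FAST i → i=3. Stack: []
LOAD_FAST i → push 3. Stack: [3]
LOAD_CONST → push 3. Stack: [3, 3]
COMPARE_OP bool(<) → 3 vs 3 = False. Stack: [False]
POP_JUMP_IF_FALSE → pop False; jump. Stack: []
LOAD_FAST v → push 8. Stack: [8]
RETURN_VALUE → return 8.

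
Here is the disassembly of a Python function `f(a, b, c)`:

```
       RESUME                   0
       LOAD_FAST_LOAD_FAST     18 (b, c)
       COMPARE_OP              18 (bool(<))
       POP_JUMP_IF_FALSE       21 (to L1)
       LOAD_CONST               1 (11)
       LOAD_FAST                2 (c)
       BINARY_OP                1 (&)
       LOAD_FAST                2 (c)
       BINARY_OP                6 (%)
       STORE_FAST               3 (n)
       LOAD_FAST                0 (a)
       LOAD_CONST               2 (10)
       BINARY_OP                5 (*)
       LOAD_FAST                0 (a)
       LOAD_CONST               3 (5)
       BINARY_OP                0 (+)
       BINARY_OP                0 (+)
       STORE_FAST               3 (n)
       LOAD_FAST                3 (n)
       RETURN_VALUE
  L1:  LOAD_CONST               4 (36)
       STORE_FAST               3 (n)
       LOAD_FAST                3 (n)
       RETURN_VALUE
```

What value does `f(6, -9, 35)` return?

LOAD_FAST_LOAD_FAST b,c → push -9,35. Stack: [-9, 35]
COMPARE_OP bool(<) → -9 vs 35 = True. Stack: [True]
POP_JUMP_IF_FALSE → pop True; no jump. Stack: []
LOAD_CONST → push 11. Stack: [11]
LOAD_FAST c → push 35. Stack: [11, 35]
BINARY_OP & → 11 & 35 = 3. Stack: [3]
LOAD_FAST c → push 35. Stack: [3, 35]
BINARY_OP % → 3 % 35 = 3. Stack: [3]
STORE_FAST n → n=3. Stack: []
LOAD_FAST a → push 6. Stack: [6]
LOAD_CONST → push 10. Stack: [6, 10]
BINARY_OP * → 6 * 10 = 60. Stack: [60]
LOAD_FAST a → push 6. Stack: [60, 6]
LOAD_CONST → push 5. Stack: [60, 6, 5]
BINARY_OP + → 6 + 5 = 11. Stack: [60, 11]
BINARY_OP + → 60 + 11 = 71. Stack: [71]
STORE_FAST n → n=71. Stack: []
LOAD_FAST n → push 71. Stack: [71]
RETURN_VALUE → return 71.

71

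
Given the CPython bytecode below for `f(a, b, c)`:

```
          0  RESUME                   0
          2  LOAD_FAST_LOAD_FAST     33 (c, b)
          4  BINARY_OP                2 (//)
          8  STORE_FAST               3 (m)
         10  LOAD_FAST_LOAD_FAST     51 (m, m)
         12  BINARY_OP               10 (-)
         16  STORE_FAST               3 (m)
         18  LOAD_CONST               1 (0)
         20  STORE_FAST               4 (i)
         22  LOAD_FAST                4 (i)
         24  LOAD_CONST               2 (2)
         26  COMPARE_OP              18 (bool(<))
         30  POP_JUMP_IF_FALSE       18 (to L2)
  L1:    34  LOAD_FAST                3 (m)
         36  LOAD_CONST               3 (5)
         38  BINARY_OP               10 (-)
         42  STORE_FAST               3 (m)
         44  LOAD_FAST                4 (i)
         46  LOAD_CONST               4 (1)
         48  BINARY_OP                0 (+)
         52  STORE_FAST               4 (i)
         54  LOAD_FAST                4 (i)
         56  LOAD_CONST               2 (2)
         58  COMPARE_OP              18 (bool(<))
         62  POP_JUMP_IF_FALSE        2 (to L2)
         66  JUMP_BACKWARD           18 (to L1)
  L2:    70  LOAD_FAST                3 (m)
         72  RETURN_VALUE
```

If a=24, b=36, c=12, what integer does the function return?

LOAD_FAST_LOAD_FAST c,b → push 12,36. Stack: [12, 36]
BINARY_OP // → 12 // 36 = 0. Stack: [0]
STORE_FAST m → m=0. Stack: []
LOAD_FAST_LOAD_FAST m,m → push 0,0. Stack: [0, 0]
BINARY_OP - → 0 - 0 = 0. Stack: [0]
STORE_FAST m → m=0. Stack: []
LOAD_CONST → push 0. Stack: [0]
STORE_FAST i → i=0. Stack: []
LOAD_FAST i → push 0. Stack: [0]
LOAD_CONST → push 2. Stack: [0, 2]
COMPARE_OP bool(<) → 0 vs 2 = True. Stack: [True]
POP_JUMP_IF_FALSE → pop True; no jump. Stack: []
LOAD_FAST m → push 0. Stack: [0]
LOAD_CONST → push 5. Stack: [0, 5]
BINARY_OP - → 0 - 5 = -5. Stack: [-5]
STORE_FAST m → m=-5. Stack: []
LOAD_FAST i → push 0. Stack: [0]
LOAD_CONST → push 1. Stack: [0, 1]
BINARY_OP + → 0 + 1 = 1. Stack: [1]
STORE_FAST i → i=1. Stack: []
LOAD_FAST i → push 1. Stack: [1]
LOAD_CONST → push 2. Stack: [1, 2]
COMPARE_OP bool(<) → 1 vs 2 = True. Stack: [True]
POP_JUMP_IF_FALSE → pop True; no jump. Stack: []
LOAD_FAST m → push -5. Stack: [-5]
LOAD_CONST → push 5. Stack: [-5, 5]
BINARY_OP - → -5 - 5 = -10. Stack: [-10]
STORE_FAST m → m=-10. Stack: []
LOAD_FAST i → push 1. Stack: [1]
LOAD_CONST → push 1. Stack: [1, 1]
BINARY_OP + → 1 + 1 = 2. Stack: [2]
STORE_FAST i → i=2. Stack: []
LOAD_FAST i → push 2. Stack: [2]
LOAD_CONST → push 2. Stack: [2, 2]
COMPARE_OP bool(<) → 2 vs 2 = False. Stack: [False]
POP_JUMP_IF_FALSE → pop False; jump. Stack: []
LOAD_FAST m → push -10. Stack: [-10]
RETURN_VALUE → return -10.

-10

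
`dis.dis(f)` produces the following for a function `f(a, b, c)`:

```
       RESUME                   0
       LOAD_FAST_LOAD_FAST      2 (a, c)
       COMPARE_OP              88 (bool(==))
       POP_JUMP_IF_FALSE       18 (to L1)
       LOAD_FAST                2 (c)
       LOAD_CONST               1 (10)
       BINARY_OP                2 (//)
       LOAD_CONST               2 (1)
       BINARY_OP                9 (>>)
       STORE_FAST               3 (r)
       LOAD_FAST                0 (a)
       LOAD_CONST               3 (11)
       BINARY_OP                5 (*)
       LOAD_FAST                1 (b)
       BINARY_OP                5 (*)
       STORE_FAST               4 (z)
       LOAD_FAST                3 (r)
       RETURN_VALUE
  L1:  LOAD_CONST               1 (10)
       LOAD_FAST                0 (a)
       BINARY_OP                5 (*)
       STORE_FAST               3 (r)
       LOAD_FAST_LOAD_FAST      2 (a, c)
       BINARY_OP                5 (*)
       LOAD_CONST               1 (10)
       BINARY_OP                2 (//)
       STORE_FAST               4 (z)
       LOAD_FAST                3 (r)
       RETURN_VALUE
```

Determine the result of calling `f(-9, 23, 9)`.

-90

LOAD_FAST_LOAD_FAST a,c → push -9,9. Stack: [-9, 9]
COMPARE_OP bool(==) → -9 vs 9 = False. Stack: [False]
POP_JUMP_IF_FALSE → pop False; jump. Stack: []
LOAD_CONST → push 10. Stack: [10]
LOAD_FAST a → push -9. Stack: [10, -9]
BINARY_OP * → 10 * -9 = -90. Stack: [-90]
STORE_FAST r → r=-90. Stack: []
LOAD_FAST_LOAD_FAST a,c → push -9,9. Stack: [-9, 9]
BINARY_OP * → -9 * 9 = -81. Stack: [-81]
LOAD_CONST → push 10. Stack: [-81, 10]
BINARY_OP // → -81 // 10 = -9. Stack: [-9]
STORE_FAST z → z=-9. Stack: []
LOAD_FAST r → push -90. Stack: [-90]
RETURN_VALUE → return -90.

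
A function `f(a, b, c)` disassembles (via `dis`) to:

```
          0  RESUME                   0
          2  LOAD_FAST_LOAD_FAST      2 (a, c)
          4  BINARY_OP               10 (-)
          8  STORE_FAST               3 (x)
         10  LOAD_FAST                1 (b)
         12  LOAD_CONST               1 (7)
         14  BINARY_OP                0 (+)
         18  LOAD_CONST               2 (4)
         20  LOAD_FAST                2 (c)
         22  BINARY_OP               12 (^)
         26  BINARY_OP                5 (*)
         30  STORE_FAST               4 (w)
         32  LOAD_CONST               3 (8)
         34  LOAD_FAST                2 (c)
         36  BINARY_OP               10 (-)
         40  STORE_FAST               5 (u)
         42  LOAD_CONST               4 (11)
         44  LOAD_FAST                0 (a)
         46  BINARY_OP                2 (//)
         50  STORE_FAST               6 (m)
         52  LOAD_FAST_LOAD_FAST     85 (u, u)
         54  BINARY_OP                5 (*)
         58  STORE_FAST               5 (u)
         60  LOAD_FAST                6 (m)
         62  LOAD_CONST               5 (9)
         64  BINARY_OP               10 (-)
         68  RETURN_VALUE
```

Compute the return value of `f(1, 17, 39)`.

LOAD_FAST_LOAD_FAST a,c → push 1,39. Stack: [1, 39]
BINARY_OP - → 1 - 39 = -38. Stack: [-38]
STORE_FAST x → x=-38. Stack: []
LOAD_FAST b → push 17. Stack: [17]
LOAD_CONST → push 7. Stack: [17, 7]
BINARY_OP + → 17 + 7 = 24. Stack: [24]
LOAD_CONST → push 4. Stack: [24, 4]
LOAD_FAST c → push 39. Stack: [24, 4, 39]
BINARY_OP ^ → 4 ^ 39 = 35. Stack: [24, 35]
BINARY_OP * → 24 * 35 = 840. Stack: [840]
STORE_FAST w → w=840. Stack: []
LOAD_CONST → push 8. Stack: [8]
LOAD_FAST c → push 39. Stack: [8, 39]
BINARY_OP - → 8 - 39 = -31. Stack: [-31]
STORE_FAST u → u=-31. Stack: []
LOAD_CONST → push 11. Stack: [11]
LOAD_FAST a → push 1. Stack: [11, 1]
BINARY_OP // → 11 // 1 = 11. Stack: [11]
STORE_FAST m → m=11. Stack: []
LOAD_FAST_LOAD_FAST u,u → push -31,-31. Stack: [-31, -31]
BINARY_OP * → -31 * -31 = 961. Stack: [961]
STORE_FAST u → u=961. Stack: []
LOAD_FAST m → push 11. Stack: [11]
LOAD_CONST → push 9. Stack: [11, 9]
BINARY_OP - → 11 - 9 = 2. Stack: [2]
RETURN_VALUE → return 2.

2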